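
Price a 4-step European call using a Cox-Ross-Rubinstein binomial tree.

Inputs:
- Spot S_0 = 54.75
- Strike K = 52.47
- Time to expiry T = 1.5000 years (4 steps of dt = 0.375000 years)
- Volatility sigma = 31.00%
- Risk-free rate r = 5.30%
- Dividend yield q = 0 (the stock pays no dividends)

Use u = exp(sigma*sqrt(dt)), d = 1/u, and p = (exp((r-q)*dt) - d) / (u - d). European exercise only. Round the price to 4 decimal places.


Answer: Price = V(0,0) = 11.1702

Derivation:
dt = T/N = 0.375000
u = exp(sigma*sqrt(dt)) = 1.209051; d = 1/u = 0.827095
p = (exp((r-q)*dt) - d) / (u - d) = 0.505239
Discount per step: exp(-r*dt) = 0.980321
Stock lattice S(k, i) with i counting down-moves:
  k=0: S(0,0) = 54.7500
  k=1: S(1,0) = 66.1955; S(1,1) = 45.2835
  k=2: S(2,0) = 80.0337; S(2,1) = 54.7500; S(2,2) = 37.4537
  k=3: S(3,0) = 96.7648; S(3,1) = 66.1955; S(3,2) = 45.2835; S(3,3) = 30.9778
  k=4: S(4,0) = 116.9936; S(4,1) = 80.0337; S(4,2) = 54.7500; S(4,3) = 37.4537; S(4,4) = 25.6216
Terminal payoffs V(N, i) = max(S_T - K, 0):
  V(4,0) = 64.523595; V(4,1) = 27.563739; V(4,2) = 2.280000; V(4,3) = 0.000000; V(4,4) = 0.000000
Backward induction: V(k, i) = exp(-r*dt) * [p * V(k+1, i) + (1-p) * V(k+1, i+1)].
  V(3,0) = exp(-r*dt) * [p*64.523595 + (1-p)*27.563739] = 45.327389
  V(3,1) = exp(-r*dt) * [p*27.563739 + (1-p)*2.280000] = 14.758069
  V(3,2) = exp(-r*dt) * [p*2.280000 + (1-p)*0.000000] = 1.129275
  V(3,3) = exp(-r*dt) * [p*0.000000 + (1-p)*0.000000] = 0.000000
  V(2,0) = exp(-r*dt) * [p*45.327389 + (1-p)*14.758069] = 29.608512
  V(2,1) = exp(-r*dt) * [p*14.758069 + (1-p)*1.129275] = 7.857340
  V(2,2) = exp(-r*dt) * [p*1.129275 + (1-p)*0.000000] = 0.559325
  V(1,0) = exp(-r*dt) * [p*29.608512 + (1-p)*7.857340] = 18.475987
  V(1,1) = exp(-r*dt) * [p*7.857340 + (1-p)*0.559325] = 4.162997
  V(0,0) = exp(-r*dt) * [p*18.475987 + (1-p)*4.162997] = 11.170242


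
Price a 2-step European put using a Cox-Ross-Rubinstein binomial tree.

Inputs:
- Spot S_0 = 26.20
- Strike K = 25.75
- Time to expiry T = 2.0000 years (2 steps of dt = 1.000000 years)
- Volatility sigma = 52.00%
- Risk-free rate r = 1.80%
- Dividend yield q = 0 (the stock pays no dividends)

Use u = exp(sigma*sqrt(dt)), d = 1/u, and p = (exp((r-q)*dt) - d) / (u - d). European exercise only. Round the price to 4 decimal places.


Answer: Price = V(0,0) = 5.9274

Derivation:
dt = T/N = 1.000000
u = exp(sigma*sqrt(dt)) = 1.682028; d = 1/u = 0.594521
p = (exp((r-q)*dt) - d) / (u - d) = 0.389554
Discount per step: exp(-r*dt) = 0.982161
Stock lattice S(k, i) with i counting down-moves:
  k=0: S(0,0) = 26.2000
  k=1: S(1,0) = 44.0691; S(1,1) = 15.5764
  k=2: S(2,0) = 74.1255; S(2,1) = 26.2000; S(2,2) = 9.2605
Terminal payoffs V(N, i) = max(K - S_T, 0):
  V(2,0) = 0.000000; V(2,1) = 0.000000; V(2,2) = 16.489487
Backward induction: V(k, i) = exp(-r*dt) * [p * V(k+1, i) + (1-p) * V(k+1, i+1)].
  V(1,0) = exp(-r*dt) * [p*0.000000 + (1-p)*0.000000] = 0.000000
  V(1,1) = exp(-r*dt) * [p*0.000000 + (1-p)*16.489487] = 9.886380
  V(0,0) = exp(-r*dt) * [p*0.000000 + (1-p)*9.886380] = 5.927444


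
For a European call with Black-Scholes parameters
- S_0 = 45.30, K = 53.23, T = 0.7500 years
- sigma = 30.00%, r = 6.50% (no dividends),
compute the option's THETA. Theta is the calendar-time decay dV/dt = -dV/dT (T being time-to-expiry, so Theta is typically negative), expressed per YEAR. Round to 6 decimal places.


Answer: Theta = -3.934049

Derivation:
d1 = -0.3033595179; d2 = -0.5631671390
phi(d1) = 0.3810014753; exp(-qT) = 1.0000000000; exp(-rT) = 0.9524192047
Theta = -S*exp(-qT)*phi(d1)*sigma/(2*sqrt(T)) - r*K*exp(-rT)*N(d2) + q*S*exp(-qT)*N(d1)
N(d1) = 0.3808079465; N(d2) = 0.2866605385; sqrt(T) = 0.8660254038
Term 1 = -45.3000 * 1.0000000000 * 0.3810014753 * 0.3000 / (2 * 0.8660254038) = -2.9894100257
Term 2 = -0.0650 * 53.2300 * 0.9524192047 * 0.2866605385 = -0.9446390162
Term 3 = 0 (no dividend yield, q = 0)
Theta = -2.9894100257 + (-0.9446390162) + (0.0000000000) = -3.934049


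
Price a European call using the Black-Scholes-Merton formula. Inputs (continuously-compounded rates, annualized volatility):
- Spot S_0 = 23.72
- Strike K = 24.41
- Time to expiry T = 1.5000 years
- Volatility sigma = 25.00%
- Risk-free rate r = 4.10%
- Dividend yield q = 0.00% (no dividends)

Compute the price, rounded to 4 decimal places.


Answer: Price = 3.2387

Derivation:
d1 = (ln(S/K) + (r - q + 0.5*sigma^2) * T) / (sigma * sqrt(T)) = 0.26030136
d2 = d1 - sigma * sqrt(T) = -0.04588486
exp(-rT) = 0.94035295; exp(-qT) = 1.00000000
C = S_0 * exp(-qT) * N(d1) - K * exp(-rT) * N(d2)
N(d1) = 0.60268434; N(d2) = 0.48170101
C = 23.7200 * 1.00000000 * 0.60268434 - 24.4100 * 0.94035295 * 0.48170101 = 3.2387


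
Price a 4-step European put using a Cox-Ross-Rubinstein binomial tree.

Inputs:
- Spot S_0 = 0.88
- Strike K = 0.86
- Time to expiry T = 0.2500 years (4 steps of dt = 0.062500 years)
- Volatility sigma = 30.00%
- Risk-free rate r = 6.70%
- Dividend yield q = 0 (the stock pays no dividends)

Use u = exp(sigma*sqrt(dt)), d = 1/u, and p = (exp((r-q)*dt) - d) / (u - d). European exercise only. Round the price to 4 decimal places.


dt = T/N = 0.062500
u = exp(sigma*sqrt(dt)) = 1.077884; d = 1/u = 0.927743
p = (exp((r-q)*dt) - d) / (u - d) = 0.509208
Discount per step: exp(-r*dt) = 0.995821
Stock lattice S(k, i) with i counting down-moves:
  k=0: S(0,0) = 0.8800
  k=1: S(1,0) = 0.9485; S(1,1) = 0.8164
  k=2: S(2,0) = 1.0224; S(2,1) = 0.8800; S(2,2) = 0.7574
  k=3: S(3,0) = 1.1020; S(3,1) = 0.9485; S(3,2) = 0.8164; S(3,3) = 0.7027
  k=4: S(4,0) = 1.1879; S(4,1) = 1.0224; S(4,2) = 0.8800; S(4,3) = 0.7574; S(4,4) = 0.6519
Terminal payoffs V(N, i) = max(K - S_T, 0):
  V(4,0) = 0.000000; V(4,1) = 0.000000; V(4,2) = 0.000000; V(4,3) = 0.102577; V(4,4) = 0.208080
Backward induction: V(k, i) = exp(-r*dt) * [p * V(k+1, i) + (1-p) * V(k+1, i+1)].
  V(3,0) = exp(-r*dt) * [p*0.000000 + (1-p)*0.000000] = 0.000000
  V(3,1) = exp(-r*dt) * [p*0.000000 + (1-p)*0.000000] = 0.000000
  V(3,2) = exp(-r*dt) * [p*0.000000 + (1-p)*0.102577] = 0.050134
  V(3,3) = exp(-r*dt) * [p*0.102577 + (1-p)*0.208080] = 0.153712
  V(2,0) = exp(-r*dt) * [p*0.000000 + (1-p)*0.000000] = 0.000000
  V(2,1) = exp(-r*dt) * [p*0.000000 + (1-p)*0.050134] = 0.024502
  V(2,2) = exp(-r*dt) * [p*0.050134 + (1-p)*0.153712] = 0.100547
  V(1,0) = exp(-r*dt) * [p*0.000000 + (1-p)*0.024502] = 0.011975
  V(1,1) = exp(-r*dt) * [p*0.024502 + (1-p)*0.100547] = 0.061566
  V(0,0) = exp(-r*dt) * [p*0.011975 + (1-p)*0.061566] = 0.036162

Answer: Price = V(0,0) = 0.0362


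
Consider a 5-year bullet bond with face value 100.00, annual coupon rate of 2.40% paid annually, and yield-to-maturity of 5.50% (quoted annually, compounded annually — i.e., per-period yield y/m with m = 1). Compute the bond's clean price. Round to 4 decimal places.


Answer: Price = 86.7621

Derivation:
Coupon per period c = face * coupon_rate / m = 2.400000
Periods per year m = 1; per-period yield y/m = 0.055000
Number of cashflows N = 5
Cashflows (t years, CF_t, discount factor 1/(1+y/m)^(m*t), PV):
  t = 1.0000: CF_t = 2.400000, DF = 0.947867, PV = 2.274882
  t = 2.0000: CF_t = 2.400000, DF = 0.898452, PV = 2.156286
  t = 3.0000: CF_t = 2.400000, DF = 0.851614, PV = 2.043873
  t = 4.0000: CF_t = 2.400000, DF = 0.807217, PV = 1.937320
  t = 5.0000: CF_t = 102.400000, DF = 0.765134, PV = 78.349758
Price P = sum_t PV_t = 86.762118


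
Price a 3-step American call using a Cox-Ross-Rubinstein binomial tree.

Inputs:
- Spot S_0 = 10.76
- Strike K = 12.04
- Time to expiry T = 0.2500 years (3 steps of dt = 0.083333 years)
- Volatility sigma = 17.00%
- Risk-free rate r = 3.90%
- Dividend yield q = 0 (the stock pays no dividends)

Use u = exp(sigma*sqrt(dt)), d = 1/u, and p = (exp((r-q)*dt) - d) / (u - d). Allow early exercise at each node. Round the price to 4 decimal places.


dt = T/N = 0.083333
u = exp(sigma*sqrt(dt)) = 1.050299; d = 1/u = 0.952110
p = (exp((r-q)*dt) - d) / (u - d) = 0.520887
Discount per step: exp(-r*dt) = 0.996755
Stock lattice S(k, i) with i counting down-moves:
  k=0: S(0,0) = 10.7600
  k=1: S(1,0) = 11.3012; S(1,1) = 10.2447
  k=2: S(2,0) = 11.8697; S(2,1) = 10.7600; S(2,2) = 9.7541
  k=3: S(3,0) = 12.4667; S(3,1) = 11.3012; S(3,2) = 10.2447; S(3,3) = 9.2870
Terminal payoffs V(N, i) = max(S_T - K, 0):
  V(3,0) = 0.426685; V(3,1) = 0.000000; V(3,2) = 0.000000; V(3,3) = 0.000000
Backward induction: V(k, i) = exp(-r*dt) * [p * V(k+1, i) + (1-p) * V(k+1, i+1)]; then take max(V_cont, immediate exercise) for American.
  V(2,0) = exp(-r*dt) * [p*0.426685 + (1-p)*0.000000] = 0.221533; exercise = 0.000000; V(2,0) = max -> 0.221533
  V(2,1) = exp(-r*dt) * [p*0.000000 + (1-p)*0.000000] = 0.000000; exercise = 0.000000; V(2,1) = max -> 0.000000
  V(2,2) = exp(-r*dt) * [p*0.000000 + (1-p)*0.000000] = 0.000000; exercise = 0.000000; V(2,2) = max -> 0.000000
  V(1,0) = exp(-r*dt) * [p*0.221533 + (1-p)*0.000000] = 0.115019; exercise = 0.000000; V(1,0) = max -> 0.115019
  V(1,1) = exp(-r*dt) * [p*0.000000 + (1-p)*0.000000] = 0.000000; exercise = 0.000000; V(1,1) = max -> 0.000000
  V(0,0) = exp(-r*dt) * [p*0.115019 + (1-p)*0.000000] = 0.059718; exercise = 0.000000; V(0,0) = max -> 0.059718

Answer: Price = V(0,0) = 0.0597


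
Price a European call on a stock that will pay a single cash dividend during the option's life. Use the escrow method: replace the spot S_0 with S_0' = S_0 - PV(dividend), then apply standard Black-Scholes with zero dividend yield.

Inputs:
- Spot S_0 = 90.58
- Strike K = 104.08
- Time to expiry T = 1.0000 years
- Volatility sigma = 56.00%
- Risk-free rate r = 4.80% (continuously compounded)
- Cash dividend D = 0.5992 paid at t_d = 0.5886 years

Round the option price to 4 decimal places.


PV(D) = D * exp(-r * t_d) = 0.5992 * 0.97214258 = 0.58250783
S_0' = S_0 - PV(D) = 90.5800 - 0.58250783 = 89.99749217
d1 = (ln(S_0'/K) + (r + sigma^2/2)*T) / (sigma*sqrt(T)) = 0.10611066
d2 = d1 - sigma*sqrt(T) = -0.45388934
exp(-rT) = 0.95313379
N(d1) = 0.54225272; N(d2) = 0.32495424
C = S_0' * N(d1) - K * exp(-rT) * N(d2) = 89.99749217 * 0.54225272 - 104.0800 * 0.95313379 * 0.32495424 = 16.5652

Answer: Price = 16.5652


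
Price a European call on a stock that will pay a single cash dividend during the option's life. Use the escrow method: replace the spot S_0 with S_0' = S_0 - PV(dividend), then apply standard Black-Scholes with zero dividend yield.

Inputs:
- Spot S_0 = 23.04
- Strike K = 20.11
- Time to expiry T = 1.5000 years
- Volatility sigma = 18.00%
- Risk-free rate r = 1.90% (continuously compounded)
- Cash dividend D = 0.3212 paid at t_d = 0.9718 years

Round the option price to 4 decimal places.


PV(D) = D * exp(-r * t_d) = 0.3212 * 0.98170522 = 0.31532372
S_0' = S_0 - PV(D) = 23.0400 - 0.31532372 = 22.72467628
d1 = (ln(S_0'/K) + (r + sigma^2/2)*T) / (sigma*sqrt(T)) = 0.79397121
d2 = d1 - sigma*sqrt(T) = 0.57351714
exp(-rT) = 0.97190229
N(d1) = 0.78639391; N(d2) = 0.71685270
C = S_0' * N(d1) - K * exp(-rT) * N(d2) = 22.72467628 * 0.78639391 - 20.1100 * 0.97190229 * 0.71685270 = 3.8597

Answer: Price = 3.8597


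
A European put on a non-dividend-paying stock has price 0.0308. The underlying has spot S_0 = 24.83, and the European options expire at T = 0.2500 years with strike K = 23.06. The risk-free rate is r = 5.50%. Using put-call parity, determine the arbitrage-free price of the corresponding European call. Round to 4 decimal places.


Put-call parity: C - P = S_0 * exp(-qT) - K * exp(-rT).
S_0 * exp(-qT) = 24.8300 * 1.00000000 = 24.83000000
K * exp(-rT) = 23.0600 * 0.98634410 = 22.74509493
C = P + S*exp(-qT) - K*exp(-rT)
C = 0.0308 + 24.83000000 - 22.74509493 = 2.1157

Answer: Call price = 2.1157


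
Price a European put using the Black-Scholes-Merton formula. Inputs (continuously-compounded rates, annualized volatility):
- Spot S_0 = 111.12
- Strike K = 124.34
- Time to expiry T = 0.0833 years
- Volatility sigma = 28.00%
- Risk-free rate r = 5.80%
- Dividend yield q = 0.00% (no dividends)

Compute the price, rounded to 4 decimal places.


Answer: Price = 13.0241

Derivation:
d1 = (ln(S/K) + (r - q + 0.5*sigma^2) * T) / (sigma * sqrt(T)) = -1.29078809
d2 = d1 - sigma * sqrt(T) = -1.37160096
exp(-rT) = 0.99518025; exp(-qT) = 1.00000000
P = K * exp(-rT) * N(-d2) - S_0 * exp(-qT) * N(-d1)
N(-d1) = 0.90161142; N(-d2) = 0.91490615
P = 124.3400 * 0.99518025 * 0.91490615 - 111.1200 * 1.00000000 * 0.90161142 = 13.0241


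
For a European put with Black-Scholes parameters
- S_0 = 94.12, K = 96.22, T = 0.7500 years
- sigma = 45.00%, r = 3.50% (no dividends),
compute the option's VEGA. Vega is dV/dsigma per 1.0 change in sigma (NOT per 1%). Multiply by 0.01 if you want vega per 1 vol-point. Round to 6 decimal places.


Answer: Vega = 31.837898

Derivation:
d1 = 0.2055901394; d2 = -0.1841212923
phi(d1) = 0.3905996385; exp(-qT) = 1.0000000000; exp(-rT) = 0.9740915363
Vega = S * exp(-qT) * phi(d1) * sqrt(T) = 94.1200 * 1.0000000000 * 0.3905996385 * 0.8660254038 = 31.837898


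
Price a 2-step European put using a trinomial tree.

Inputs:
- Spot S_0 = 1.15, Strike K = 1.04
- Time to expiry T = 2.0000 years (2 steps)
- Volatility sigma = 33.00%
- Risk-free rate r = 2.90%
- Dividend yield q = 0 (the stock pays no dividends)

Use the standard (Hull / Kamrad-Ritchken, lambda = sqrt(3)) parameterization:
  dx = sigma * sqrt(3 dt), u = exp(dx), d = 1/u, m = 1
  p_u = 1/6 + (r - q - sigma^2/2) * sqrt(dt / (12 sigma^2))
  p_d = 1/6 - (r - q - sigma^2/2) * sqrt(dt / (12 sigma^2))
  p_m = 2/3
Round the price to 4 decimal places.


dt = T/N = 1.000000; dx = sigma*sqrt(3*dt) = 0.571577
u = exp(dx) = 1.771057; d = 1/u = 0.564634
p_u = 0.144404, p_m = 0.666667, p_d = 0.188930
Discount per step: exp(-r*dt) = 0.971416
Stock lattice S(k, j) with j the centered position index:
  k=0: S(0,+0) = 1.1500
  k=1: S(1,-1) = 0.6493; S(1,+0) = 1.1500; S(1,+1) = 2.0367
  k=2: S(2,-2) = 0.3666; S(2,-1) = 0.6493; S(2,+0) = 1.1500; S(2,+1) = 2.0367; S(2,+2) = 3.6071
Terminal payoffs V(N, j) = max(K - S_T, 0):
  V(2,-2) = 0.673366; V(2,-1) = 0.390670; V(2,+0) = 0.000000; V(2,+1) = 0.000000; V(2,+2) = 0.000000
Backward induction: V(k, j) = exp(-r*dt) * [p_u * V(k+1, j+1) + p_m * V(k+1, j) + p_d * V(k+1, j-1)]
  V(1,-1) = exp(-r*dt) * [p_u*0.000000 + p_m*0.390670 + p_d*0.673366] = 0.376585
  V(1,+0) = exp(-r*dt) * [p_u*0.000000 + p_m*0.000000 + p_d*0.390670] = 0.071699
  V(1,+1) = exp(-r*dt) * [p_u*0.000000 + p_m*0.000000 + p_d*0.000000] = 0.000000
  V(0,+0) = exp(-r*dt) * [p_u*0.000000 + p_m*0.071699 + p_d*0.376585] = 0.115548

Answer: Price = V(0,0) = 0.1155


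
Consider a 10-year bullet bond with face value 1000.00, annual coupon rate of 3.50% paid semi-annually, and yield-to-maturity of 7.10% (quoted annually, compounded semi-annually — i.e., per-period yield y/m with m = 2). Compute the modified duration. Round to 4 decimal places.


Answer: Modified duration = 7.9488

Derivation:
Coupon per period c = face * coupon_rate / m = 17.500000
Periods per year m = 2; per-period yield y/m = 0.035500
Number of cashflows N = 20
Cashflows (t years, CF_t, discount factor 1/(1+y/m)^(m*t), PV):
  t = 0.5000: CF_t = 17.500000, DF = 0.965717, PV = 16.900048
  t = 1.0000: CF_t = 17.500000, DF = 0.932609, PV = 16.320665
  t = 1.5000: CF_t = 17.500000, DF = 0.900637, PV = 15.761144
  t = 2.0000: CF_t = 17.500000, DF = 0.869760, PV = 15.220805
  t = 2.5000: CF_t = 17.500000, DF = 0.839942, PV = 14.698991
  t = 3.0000: CF_t = 17.500000, DF = 0.811147, PV = 14.195066
  t = 3.5000: CF_t = 17.500000, DF = 0.783338, PV = 13.708418
  t = 4.0000: CF_t = 17.500000, DF = 0.756483, PV = 13.238453
  t = 4.5000: CF_t = 17.500000, DF = 0.730549, PV = 12.784599
  t = 5.0000: CF_t = 17.500000, DF = 0.705503, PV = 12.346305
  t = 5.5000: CF_t = 17.500000, DF = 0.681316, PV = 11.923038
  t = 6.0000: CF_t = 17.500000, DF = 0.657959, PV = 11.514281
  t = 6.5000: CF_t = 17.500000, DF = 0.635402, PV = 11.119537
  t = 7.0000: CF_t = 17.500000, DF = 0.613619, PV = 10.738326
  t = 7.5000: CF_t = 17.500000, DF = 0.592582, PV = 10.370185
  t = 8.0000: CF_t = 17.500000, DF = 0.572267, PV = 10.014664
  t = 8.5000: CF_t = 17.500000, DF = 0.552648, PV = 9.671332
  t = 9.0000: CF_t = 17.500000, DF = 0.533701, PV = 9.339770
  t = 9.5000: CF_t = 17.500000, DF = 0.515404, PV = 9.019575
  t = 10.0000: CF_t = 1017.500000, DF = 0.497735, PV = 506.445076
Price P = sum_t PV_t = 745.330280
First compute Macaulay numerator sum_t t * PV_t:
  t * PV_t at t = 0.5000: 8.450024
  t * PV_t at t = 1.0000: 16.320665
  t * PV_t at t = 1.5000: 23.641716
  t * PV_t at t = 2.0000: 30.441611
  t * PV_t at t = 2.5000: 36.747478
  t * PV_t at t = 3.0000: 42.585199
  t * PV_t at t = 3.5000: 47.979462
  t * PV_t at t = 4.0000: 52.953810
  t * PV_t at t = 4.5000: 57.530697
  t * PV_t at t = 5.0000: 61.731527
  t * PV_t at t = 5.5000: 65.576707
  t * PV_t at t = 6.0000: 69.085684
  t * PV_t at t = 6.5000: 72.276991
  t * PV_t at t = 7.0000: 75.168285
  t * PV_t at t = 7.5000: 77.776387
  t * PV_t at t = 8.0000: 80.117315
  t * PV_t at t = 8.5000: 82.206322
  t * PV_t at t = 9.0000: 84.057932
  t * PV_t at t = 9.5000: 85.685965
  t * PV_t at t = 10.0000: 5064.450764
Macaulay duration D = 6134.784540 / 745.330280 = 8.230961
Modified duration = D / (1 + y/m) = 8.230961 / (1 + 0.035500) = 7.948779


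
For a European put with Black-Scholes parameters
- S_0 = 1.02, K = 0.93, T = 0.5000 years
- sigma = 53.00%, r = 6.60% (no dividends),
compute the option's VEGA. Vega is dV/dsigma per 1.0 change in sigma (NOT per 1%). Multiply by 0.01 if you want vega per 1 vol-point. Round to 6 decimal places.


Answer: Vega = 0.251099

Derivation:
d1 = 0.5219203719; d2 = 0.1471537779
phi(d1) = 0.3481440422; exp(-qT) = 1.0000000000; exp(-rT) = 0.9675385596
Vega = S * exp(-qT) * phi(d1) * sqrt(T) = 1.0200 * 1.0000000000 * 0.3481440422 * 0.7071067812 = 0.251099


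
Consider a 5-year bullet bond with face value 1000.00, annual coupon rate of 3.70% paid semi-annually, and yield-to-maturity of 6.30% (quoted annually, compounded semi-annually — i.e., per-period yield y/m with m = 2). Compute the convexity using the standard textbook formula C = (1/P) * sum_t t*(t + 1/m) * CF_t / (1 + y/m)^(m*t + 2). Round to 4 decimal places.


Answer: Convexity = 22.9914

Derivation:
Coupon per period c = face * coupon_rate / m = 18.500000
Periods per year m = 2; per-period yield y/m = 0.031500
Number of cashflows N = 10
Cashflows (t years, CF_t, discount factor 1/(1+y/m)^(m*t), PV):
  t = 0.5000: CF_t = 18.500000, DF = 0.969462, PV = 17.935046
  t = 1.0000: CF_t = 18.500000, DF = 0.939856, PV = 17.387345
  t = 1.5000: CF_t = 18.500000, DF = 0.911155, PV = 16.856369
  t = 2.0000: CF_t = 18.500000, DF = 0.883330, PV = 16.341608
  t = 2.5000: CF_t = 18.500000, DF = 0.856355, PV = 15.842568
  t = 3.0000: CF_t = 18.500000, DF = 0.830204, PV = 15.358766
  t = 3.5000: CF_t = 18.500000, DF = 0.804851, PV = 14.889740
  t = 4.0000: CF_t = 18.500000, DF = 0.780272, PV = 14.435036
  t = 4.5000: CF_t = 18.500000, DF = 0.756444, PV = 13.994218
  t = 5.0000: CF_t = 1018.500000, DF = 0.733344, PV = 746.910750
Price P = sum_t PV_t = 889.951446
Convexity numerator sum_t t*(t + 1/m) * CF_t / (1+y/m)^(m*t + 2):
  t = 0.5000: term = 8.428185
  t = 1.0000: term = 24.512413
  t = 1.5000: term = 47.527703
  t = 2.0000: term = 76.793832
  t = 2.5000: term = 111.673047
  t = 3.0000: term = 151.567878
  t = 3.5000: term = 195.919053
  t = 4.0000: term = 244.203515
  t = 4.5000: term = 295.932519
  t = 5.0000: term = 19304.694777
Convexity = (1/P) * sum = 20461.252920 / 889.951446 = 22.991426


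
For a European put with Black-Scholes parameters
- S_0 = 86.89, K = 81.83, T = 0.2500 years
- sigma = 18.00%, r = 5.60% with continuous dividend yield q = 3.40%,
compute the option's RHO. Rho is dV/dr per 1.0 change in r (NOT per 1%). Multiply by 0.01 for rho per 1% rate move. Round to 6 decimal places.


Answer: Rho = -4.990360

Derivation:
d1 = 0.7727669590; d2 = 0.6827669590
phi(d1) = 0.2959623823; exp(-qT) = 0.9915360229; exp(-rT) = 0.9860975443
N(-d2) = 0.2473770556
Rho = -K*T*exp(-rT)*N(-d2) = -81.8300 * 0.2500 * 0.9860975443 * 0.2473770556 = -4.990360


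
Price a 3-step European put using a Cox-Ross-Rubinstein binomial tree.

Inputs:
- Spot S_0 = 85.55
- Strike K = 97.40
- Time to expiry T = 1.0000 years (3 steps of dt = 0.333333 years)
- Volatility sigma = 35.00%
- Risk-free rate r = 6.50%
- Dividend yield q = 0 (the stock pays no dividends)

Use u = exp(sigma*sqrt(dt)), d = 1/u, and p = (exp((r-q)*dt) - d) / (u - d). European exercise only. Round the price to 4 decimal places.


Answer: Price = V(0,0) = 15.4167

Derivation:
dt = T/N = 0.333333
u = exp(sigma*sqrt(dt)) = 1.223937; d = 1/u = 0.817036
p = (exp((r-q)*dt) - d) / (u - d) = 0.503482
Discount per step: exp(-r*dt) = 0.978566
Stock lattice S(k, i) with i counting down-moves:
  k=0: S(0,0) = 85.5500
  k=1: S(1,0) = 104.7078; S(1,1) = 69.8974
  k=2: S(2,0) = 128.1557; S(2,1) = 85.5500; S(2,2) = 57.1087
  k=3: S(3,0) = 156.8545; S(3,1) = 104.7078; S(3,2) = 69.8974; S(3,3) = 46.6598
Terminal payoffs V(N, i) = max(K - S_T, 0):
  V(3,0) = 0.000000; V(3,1) = 0.000000; V(3,2) = 27.502603; V(3,3) = 50.740189
Backward induction: V(k, i) = exp(-r*dt) * [p * V(k+1, i) + (1-p) * V(k+1, i+1)].
  V(2,0) = exp(-r*dt) * [p*0.000000 + (1-p)*0.000000] = 0.000000
  V(2,1) = exp(-r*dt) * [p*0.000000 + (1-p)*27.502603] = 13.362848
  V(2,2) = exp(-r*dt) * [p*27.502603 + (1-p)*50.740189] = 38.203702
  V(1,0) = exp(-r*dt) * [p*0.000000 + (1-p)*13.362848] = 6.492684
  V(1,1) = exp(-r*dt) * [p*13.362848 + (1-p)*38.203702] = 25.146002
  V(0,0) = exp(-r*dt) * [p*6.492684 + (1-p)*25.146002] = 15.416717


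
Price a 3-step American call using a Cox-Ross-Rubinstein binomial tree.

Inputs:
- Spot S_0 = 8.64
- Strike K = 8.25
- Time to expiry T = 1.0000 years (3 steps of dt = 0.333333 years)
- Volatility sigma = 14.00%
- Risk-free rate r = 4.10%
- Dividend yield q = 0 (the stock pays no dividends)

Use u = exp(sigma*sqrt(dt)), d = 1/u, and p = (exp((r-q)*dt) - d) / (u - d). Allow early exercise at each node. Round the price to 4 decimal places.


dt = T/N = 0.333333
u = exp(sigma*sqrt(dt)) = 1.084186; d = 1/u = 0.922351
p = (exp((r-q)*dt) - d) / (u - d) = 0.564832
Discount per step: exp(-r*dt) = 0.986426
Stock lattice S(k, i) with i counting down-moves:
  k=0: S(0,0) = 8.6400
  k=1: S(1,0) = 9.3674; S(1,1) = 7.9691
  k=2: S(2,0) = 10.1560; S(2,1) = 8.6400; S(2,2) = 7.3503
  k=3: S(3,0) = 11.0109; S(3,1) = 9.3674; S(3,2) = 7.9691; S(3,3) = 6.7796
Terminal payoffs V(N, i) = max(S_T - K, 0):
  V(3,0) = 2.760944; V(3,1) = 1.117363; V(3,2) = 0.000000; V(3,3) = 0.000000
Backward induction: V(k, i) = exp(-r*dt) * [p * V(k+1, i) + (1-p) * V(k+1, i+1)]; then take max(V_cont, immediate exercise) for American.
  V(2,0) = exp(-r*dt) * [p*2.760944 + (1-p)*1.117363] = 2.017942; exercise = 1.905959; V(2,0) = max -> 2.017942
  V(2,1) = exp(-r*dt) * [p*1.117363 + (1-p)*0.000000] = 0.622556; exercise = 0.390000; V(2,1) = max -> 0.622556
  V(2,2) = exp(-r*dt) * [p*0.000000 + (1-p)*0.000000] = 0.000000; exercise = 0.000000; V(2,2) = max -> 0.000000
  V(1,0) = exp(-r*dt) * [p*2.017942 + (1-p)*0.622556] = 1.391566; exercise = 1.117363; V(1,0) = max -> 1.391566
  V(1,1) = exp(-r*dt) * [p*0.622556 + (1-p)*0.000000] = 0.346866; exercise = 0.000000; V(1,1) = max -> 0.346866
  V(0,0) = exp(-r*dt) * [p*1.391566 + (1-p)*0.346866] = 0.924228; exercise = 0.390000; V(0,0) = max -> 0.924228

Answer: Price = V(0,0) = 0.9242


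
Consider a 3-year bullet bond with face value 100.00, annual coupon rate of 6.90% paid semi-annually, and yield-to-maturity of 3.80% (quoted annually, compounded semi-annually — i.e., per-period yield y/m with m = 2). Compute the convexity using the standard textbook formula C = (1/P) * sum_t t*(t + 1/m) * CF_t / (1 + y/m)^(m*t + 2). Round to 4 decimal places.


Coupon per period c = face * coupon_rate / m = 3.450000
Periods per year m = 2; per-period yield y/m = 0.019000
Number of cashflows N = 6
Cashflows (t years, CF_t, discount factor 1/(1+y/m)^(m*t), PV):
  t = 0.5000: CF_t = 3.450000, DF = 0.981354, PV = 3.385672
  t = 1.0000: CF_t = 3.450000, DF = 0.963056, PV = 3.322544
  t = 1.5000: CF_t = 3.450000, DF = 0.945099, PV = 3.260593
  t = 2.0000: CF_t = 3.450000, DF = 0.927477, PV = 3.199797
  t = 2.5000: CF_t = 3.450000, DF = 0.910184, PV = 3.140134
  t = 3.0000: CF_t = 103.450000, DF = 0.893213, PV = 92.402855
Price P = sum_t PV_t = 108.711594
Convexity numerator sum_t t*(t + 1/m) * CF_t / (1+y/m)^(m*t + 2):
  t = 0.5000: term = 1.630296
  t = 1.0000: term = 4.799695
  t = 1.5000: term = 9.420402
  t = 2.0000: term = 15.407919
  t = 2.5000: term = 22.680941
  t = 3.0000: term = 934.385998
Convexity = (1/P) * sum = 988.325252 / 108.711594 = 9.091259

Answer: Convexity = 9.0913


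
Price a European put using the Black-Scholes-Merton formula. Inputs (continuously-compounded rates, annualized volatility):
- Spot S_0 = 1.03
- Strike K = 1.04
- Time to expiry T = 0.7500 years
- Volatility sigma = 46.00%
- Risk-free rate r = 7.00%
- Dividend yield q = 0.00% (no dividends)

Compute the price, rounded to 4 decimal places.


d1 = (ln(S/K) + (r - q + 0.5*sigma^2) * T) / (sigma * sqrt(T)) = 0.30671881
d2 = d1 - sigma * sqrt(T) = -0.09165288
exp(-rT) = 0.94885432; exp(-qT) = 1.00000000
P = K * exp(-rT) * N(-d2) - S_0 * exp(-qT) * N(-d1)
N(-d1) = 0.37952871; N(-d2) = 0.53651308
P = 1.0400 * 0.94885432 * 0.53651308 - 1.0300 * 1.00000000 * 0.37952871 = 0.1385

Answer: Price = 0.1385


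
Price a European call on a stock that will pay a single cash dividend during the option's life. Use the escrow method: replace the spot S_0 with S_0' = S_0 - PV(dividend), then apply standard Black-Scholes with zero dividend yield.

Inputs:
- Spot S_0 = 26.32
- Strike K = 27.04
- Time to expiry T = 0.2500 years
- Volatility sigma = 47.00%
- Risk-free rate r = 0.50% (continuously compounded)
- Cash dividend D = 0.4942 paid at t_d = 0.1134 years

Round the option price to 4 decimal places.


PV(D) = D * exp(-r * t_d) = 0.4942 * 0.99943316 = 0.49391987
S_0' = S_0 - PV(D) = 26.3200 - 0.49391987 = 25.82608013
d1 = (ln(S_0'/K) + (r + sigma^2/2)*T) / (sigma*sqrt(T)) = -0.07263792
d2 = d1 - sigma*sqrt(T) = -0.30763792
exp(-rT) = 0.99875078
N(d1) = 0.47104712; N(d2) = 0.37917893
C = S_0' * N(d1) - K * exp(-rT) * N(d2) = 25.82608013 * 0.47104712 - 27.0400 * 0.99875078 * 0.37917893 = 1.9251

Answer: Price = 1.9251


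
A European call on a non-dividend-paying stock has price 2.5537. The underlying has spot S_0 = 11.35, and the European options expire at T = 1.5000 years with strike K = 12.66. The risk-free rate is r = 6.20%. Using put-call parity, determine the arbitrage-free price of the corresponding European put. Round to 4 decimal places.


Answer: Put price = 2.7394

Derivation:
Put-call parity: C - P = S_0 * exp(-qT) - K * exp(-rT).
S_0 * exp(-qT) = 11.3500 * 1.00000000 = 11.35000000
K * exp(-rT) = 12.6600 * 0.91119350 = 11.53570971
P = C - S*exp(-qT) + K*exp(-rT)
P = 2.5537 - 11.35000000 + 11.53570971 = 2.7394


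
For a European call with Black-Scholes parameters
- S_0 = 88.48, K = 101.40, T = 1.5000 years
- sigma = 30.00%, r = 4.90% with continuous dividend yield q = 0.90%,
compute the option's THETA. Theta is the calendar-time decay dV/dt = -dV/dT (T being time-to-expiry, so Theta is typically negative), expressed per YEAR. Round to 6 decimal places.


Answer: Theta = -5.484098

Derivation:
d1 = -0.0239411859; d2 = -0.3913646473
phi(d1) = 0.3988279638; exp(-qT) = 0.9865907163; exp(-rT) = 0.9291361458
Theta = -S*exp(-qT)*phi(d1)*sigma/(2*sqrt(T)) - r*K*exp(-rT)*N(d2) + q*S*exp(-qT)*N(d1)
N(d1) = 0.4904497611; N(d2) = 0.3477638600; sqrt(T) = 1.2247448714
Term 1 = -88.4800 * 0.9865907163 * 0.3988279638 * 0.3000 / (2 * 1.2247448714) = -4.2639624277
Term 2 = -0.0490 * 101.4000 * 0.9291361458 * 0.3477638600 = -1.6054538955
Term 3 = 0.0090 * 88.4800 * 0.9865907163 * 0.4904497611 = 0.3853178916
Theta = -4.2639624277 + (-1.6054538955) + (0.3853178916) = -5.484098


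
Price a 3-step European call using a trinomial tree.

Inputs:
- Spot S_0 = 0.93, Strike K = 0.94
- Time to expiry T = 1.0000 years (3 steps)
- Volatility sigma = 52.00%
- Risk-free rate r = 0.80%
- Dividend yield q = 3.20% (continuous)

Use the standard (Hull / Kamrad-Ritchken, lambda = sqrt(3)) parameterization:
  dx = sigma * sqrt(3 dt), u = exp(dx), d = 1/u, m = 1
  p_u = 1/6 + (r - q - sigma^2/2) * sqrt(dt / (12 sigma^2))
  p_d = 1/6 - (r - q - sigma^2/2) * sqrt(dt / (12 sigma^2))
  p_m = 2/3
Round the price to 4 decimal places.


dt = T/N = 0.333333; dx = sigma*sqrt(3*dt) = 0.520000
u = exp(dx) = 1.682028; d = 1/u = 0.594521
p_u = 0.115641, p_m = 0.666667, p_d = 0.217692
Discount per step: exp(-r*dt) = 0.997337
Stock lattice S(k, j) with j the centered position index:
  k=0: S(0,+0) = 0.9300
  k=1: S(1,-1) = 0.5529; S(1,+0) = 0.9300; S(1,+1) = 1.5643
  k=2: S(2,-2) = 0.3287; S(2,-1) = 0.5529; S(2,+0) = 0.9300; S(2,+1) = 1.5643; S(2,+2) = 2.6312
  k=3: S(3,-3) = 0.1954; S(3,-2) = 0.3287; S(3,-1) = 0.5529; S(3,+0) = 0.9300; S(3,+1) = 1.5643; S(3,+2) = 2.6312; S(3,+3) = 4.4257
Terminal payoffs V(N, j) = max(S_T - K, 0):
  V(3,-3) = 0.000000; V(3,-2) = 0.000000; V(3,-1) = 0.000000; V(3,+0) = 0.000000; V(3,+1) = 0.624286; V(3,+2) = 1.691172; V(3,+3) = 3.485704
Backward induction: V(k, j) = exp(-r*dt) * [p_u * V(k+1, j+1) + p_m * V(k+1, j) + p_d * V(k+1, j-1)]
  V(2,-2) = exp(-r*dt) * [p_u*0.000000 + p_m*0.000000 + p_d*0.000000] = 0.000000
  V(2,-1) = exp(-r*dt) * [p_u*0.000000 + p_m*0.000000 + p_d*0.000000] = 0.000000
  V(2,+0) = exp(-r*dt) * [p_u*0.624286 + p_m*0.000000 + p_d*0.000000] = 0.072001
  V(2,+1) = exp(-r*dt) * [p_u*1.691172 + p_m*0.624286 + p_d*0.000000] = 0.610130
  V(2,+2) = exp(-r*dt) * [p_u*3.485704 + p_m*1.691172 + p_d*0.624286] = 1.662003
  V(1,-1) = exp(-r*dt) * [p_u*0.072001 + p_m*0.000000 + p_d*0.000000] = 0.008304
  V(1,+0) = exp(-r*dt) * [p_u*0.610130 + p_m*0.072001 + p_d*0.000000] = 0.118241
  V(1,+1) = exp(-r*dt) * [p_u*1.662003 + p_m*0.610130 + p_d*0.072001] = 0.612986
  V(0,+0) = exp(-r*dt) * [p_u*0.612986 + p_m*0.118241 + p_d*0.008304] = 0.151118

Answer: Price = V(0,0) = 0.1511


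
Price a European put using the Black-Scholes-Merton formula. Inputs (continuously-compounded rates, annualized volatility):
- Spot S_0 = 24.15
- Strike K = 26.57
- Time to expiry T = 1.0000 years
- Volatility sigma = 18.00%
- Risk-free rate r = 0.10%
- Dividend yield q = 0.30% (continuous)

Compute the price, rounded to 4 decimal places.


Answer: Price = 3.3070

Derivation:
d1 = (ln(S/K) + (r - q + 0.5*sigma^2) * T) / (sigma * sqrt(T)) = -0.45165766
d2 = d1 - sigma * sqrt(T) = -0.63165766
exp(-rT) = 0.99900050; exp(-qT) = 0.99700450
P = K * exp(-rT) * N(-d2) - S_0 * exp(-qT) * N(-d1)
N(-d1) = 0.67424219; N(-d2) = 0.73619470
P = 26.5700 * 0.99900050 * 0.73619470 - 24.1500 * 0.99700450 * 0.67424219 = 3.3070


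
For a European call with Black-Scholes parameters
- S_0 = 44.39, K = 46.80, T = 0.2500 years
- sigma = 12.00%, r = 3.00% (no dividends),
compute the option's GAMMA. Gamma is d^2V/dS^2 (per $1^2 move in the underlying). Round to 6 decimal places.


d1 = -0.7261497346; d2 = -0.7861497346
phi(d1) = 0.3064853717; exp(-qT) = 1.0000000000; exp(-rT) = 0.9925280548
Gamma = exp(-qT) * phi(d1) / (S * sigma * sqrt(T)) = 1.0000000000 * 0.3064853717 / (44.3900 * 0.1200 * 0.5000000000) = 0.115073

Answer: Gamma = 0.115073


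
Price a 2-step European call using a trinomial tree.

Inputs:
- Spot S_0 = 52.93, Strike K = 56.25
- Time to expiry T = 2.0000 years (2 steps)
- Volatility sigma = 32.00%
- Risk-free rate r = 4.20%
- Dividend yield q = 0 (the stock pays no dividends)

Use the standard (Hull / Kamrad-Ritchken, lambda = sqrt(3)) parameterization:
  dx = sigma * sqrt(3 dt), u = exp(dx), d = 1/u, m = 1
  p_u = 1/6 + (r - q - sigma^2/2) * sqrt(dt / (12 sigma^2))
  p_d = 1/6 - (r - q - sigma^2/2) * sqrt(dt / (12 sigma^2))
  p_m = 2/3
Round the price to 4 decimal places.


Answer: Price = V(0,0) = 9.3673

Derivation:
dt = T/N = 1.000000; dx = sigma*sqrt(3*dt) = 0.554256
u = exp(dx) = 1.740646; d = 1/u = 0.574499
p_u = 0.158367, p_m = 0.666667, p_d = 0.174966
Discount per step: exp(-r*dt) = 0.958870
Stock lattice S(k, j) with j the centered position index:
  k=0: S(0,+0) = 52.9300
  k=1: S(1,-1) = 30.4083; S(1,+0) = 52.9300; S(1,+1) = 92.1324
  k=2: S(2,-2) = 17.4695; S(2,-1) = 30.4083; S(2,+0) = 52.9300; S(2,+1) = 92.1324; S(2,+2) = 160.3699
Terminal payoffs V(N, j) = max(S_T - K, 0):
  V(2,-2) = 0.000000; V(2,-1) = 0.000000; V(2,+0) = 0.000000; V(2,+1) = 35.882388; V(2,+2) = 104.119865
Backward induction: V(k, j) = exp(-r*dt) * [p_u * V(k+1, j+1) + p_m * V(k+1, j) + p_d * V(k+1, j-1)]
  V(1,-1) = exp(-r*dt) * [p_u*0.000000 + p_m*0.000000 + p_d*0.000000] = 0.000000
  V(1,+0) = exp(-r*dt) * [p_u*35.882388 + p_m*0.000000 + p_d*0.000000] = 5.448869
  V(1,+1) = exp(-r*dt) * [p_u*104.119865 + p_m*35.882388 + p_d*0.000000] = 38.748666
  V(0,+0) = exp(-r*dt) * [p_u*38.748666 + p_m*5.448869 + p_d*0.000000] = 9.367294


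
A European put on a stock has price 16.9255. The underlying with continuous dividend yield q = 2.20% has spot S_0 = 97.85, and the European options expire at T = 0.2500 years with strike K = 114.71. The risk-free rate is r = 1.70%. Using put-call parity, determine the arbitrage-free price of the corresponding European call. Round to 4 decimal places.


Answer: Call price = 0.0153

Derivation:
Put-call parity: C - P = S_0 * exp(-qT) - K * exp(-rT).
S_0 * exp(-qT) = 97.8500 * 0.99451510 = 97.31330227
K * exp(-rT) = 114.7100 * 0.99575902 = 114.22351701
C = P + S*exp(-qT) - K*exp(-rT)
C = 16.9255 + 97.31330227 - 114.22351701 = 0.0153


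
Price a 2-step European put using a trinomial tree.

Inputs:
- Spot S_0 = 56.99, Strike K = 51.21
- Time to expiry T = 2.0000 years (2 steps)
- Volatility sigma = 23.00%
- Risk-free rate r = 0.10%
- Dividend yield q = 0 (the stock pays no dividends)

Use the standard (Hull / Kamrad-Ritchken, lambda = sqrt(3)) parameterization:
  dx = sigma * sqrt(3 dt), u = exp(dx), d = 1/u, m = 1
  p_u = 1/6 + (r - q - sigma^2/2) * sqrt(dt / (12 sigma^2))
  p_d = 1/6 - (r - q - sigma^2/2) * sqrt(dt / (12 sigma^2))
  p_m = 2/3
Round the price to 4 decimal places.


dt = T/N = 1.000000; dx = sigma*sqrt(3*dt) = 0.398372
u = exp(dx) = 1.489398; d = 1/u = 0.671412
p_u = 0.134724, p_m = 0.666667, p_d = 0.198609
Discount per step: exp(-r*dt) = 0.999000
Stock lattice S(k, j) with j the centered position index:
  k=0: S(0,+0) = 56.9900
  k=1: S(1,-1) = 38.2638; S(1,+0) = 56.9900; S(1,+1) = 84.8808
  k=2: S(2,-2) = 25.6908; S(2,-1) = 38.2638; S(2,+0) = 56.9900; S(2,+1) = 84.8808; S(2,+2) = 126.4212
Terminal payoffs V(N, j) = max(K - S_T, 0):
  V(2,-2) = 25.519213; V(2,-1) = 12.946206; V(2,+0) = 0.000000; V(2,+1) = 0.000000; V(2,+2) = 0.000000
Backward induction: V(k, j) = exp(-r*dt) * [p_u * V(k+1, j+1) + p_m * V(k+1, j) + p_d * V(k+1, j-1)]
  V(1,-1) = exp(-r*dt) * [p_u*0.000000 + p_m*12.946206 + p_d*25.519213] = 13.685462
  V(1,+0) = exp(-r*dt) * [p_u*0.000000 + p_m*0.000000 + p_d*12.946206] = 2.568666
  V(1,+1) = exp(-r*dt) * [p_u*0.000000 + p_m*0.000000 + p_d*0.000000] = 0.000000
  V(0,+0) = exp(-r*dt) * [p_u*0.000000 + p_m*2.568666 + p_d*13.685462] = 4.426074

Answer: Price = V(0,0) = 4.4261


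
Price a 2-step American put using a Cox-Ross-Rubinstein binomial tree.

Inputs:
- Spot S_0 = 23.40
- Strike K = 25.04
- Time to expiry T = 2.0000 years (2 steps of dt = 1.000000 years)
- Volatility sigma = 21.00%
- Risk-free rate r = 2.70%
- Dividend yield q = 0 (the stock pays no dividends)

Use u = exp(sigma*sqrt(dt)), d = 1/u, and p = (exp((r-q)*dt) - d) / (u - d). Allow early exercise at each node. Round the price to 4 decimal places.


Answer: Price = V(0,0) = 3.2703

Derivation:
dt = T/N = 1.000000
u = exp(sigma*sqrt(dt)) = 1.233678; d = 1/u = 0.810584
p = (exp((r-q)*dt) - d) / (u - d) = 0.512377
Discount per step: exp(-r*dt) = 0.973361
Stock lattice S(k, i) with i counting down-moves:
  k=0: S(0,0) = 23.4000
  k=1: S(1,0) = 28.8681; S(1,1) = 18.9677
  k=2: S(2,0) = 35.6139; S(2,1) = 23.4000; S(2,2) = 15.3749
Terminal payoffs V(N, i) = max(K - S_T, 0):
  V(2,0) = 0.000000; V(2,1) = 1.640000; V(2,2) = 9.665104
Backward induction: V(k, i) = exp(-r*dt) * [p * V(k+1, i) + (1-p) * V(k+1, i+1)]; then take max(V_cont, immediate exercise) for American.
  V(1,0) = exp(-r*dt) * [p*0.000000 + (1-p)*1.640000] = 0.778399; exercise = 0.000000; V(1,0) = max -> 0.778399
  V(1,1) = exp(-r*dt) * [p*1.640000 + (1-p)*9.665104] = 5.405294; exercise = 6.072329; V(1,1) = max -> 6.072329
  V(0,0) = exp(-r*dt) * [p*0.778399 + (1-p)*6.072329] = 3.270338; exercise = 1.640000; V(0,0) = max -> 3.270338


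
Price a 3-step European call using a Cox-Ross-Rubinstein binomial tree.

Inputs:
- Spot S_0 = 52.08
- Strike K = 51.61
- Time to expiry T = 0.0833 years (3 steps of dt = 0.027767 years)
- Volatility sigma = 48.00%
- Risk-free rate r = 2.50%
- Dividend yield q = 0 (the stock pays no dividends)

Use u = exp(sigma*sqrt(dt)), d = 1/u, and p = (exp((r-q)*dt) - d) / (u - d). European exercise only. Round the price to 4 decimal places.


dt = T/N = 0.027767
u = exp(sigma*sqrt(dt)) = 1.083270; d = 1/u = 0.923131
p = (exp((r-q)*dt) - d) / (u - d) = 0.484351
Discount per step: exp(-r*dt) = 0.999306
Stock lattice S(k, i) with i counting down-moves:
  k=0: S(0,0) = 52.0800
  k=1: S(1,0) = 56.4167; S(1,1) = 48.0767
  k=2: S(2,0) = 61.1145; S(2,1) = 52.0800; S(2,2) = 44.3811
  k=3: S(3,0) = 66.2035; S(3,1) = 56.4167; S(3,2) = 48.0767; S(3,3) = 40.9695
Terminal payoffs V(N, i) = max(S_T - K, 0):
  V(3,0) = 14.593478; V(3,1) = 4.806688; V(3,2) = 0.000000; V(3,3) = 0.000000
Backward induction: V(k, i) = exp(-r*dt) * [p * V(k+1, i) + (1-p) * V(k+1, i+1)].
  V(2,0) = exp(-r*dt) * [p*14.593478 + (1-p)*4.806688] = 9.540304
  V(2,1) = exp(-r*dt) * [p*4.806688 + (1-p)*0.000000] = 2.326508
  V(2,2) = exp(-r*dt) * [p*0.000000 + (1-p)*0.000000] = 0.000000
  V(1,0) = exp(-r*dt) * [p*9.540304 + (1-p)*2.326508] = 5.816478
  V(1,1) = exp(-r*dt) * [p*2.326508 + (1-p)*0.000000] = 1.126064
  V(0,0) = exp(-r*dt) * [p*5.816478 + (1-p)*1.126064] = 3.395513

Answer: Price = V(0,0) = 3.3955


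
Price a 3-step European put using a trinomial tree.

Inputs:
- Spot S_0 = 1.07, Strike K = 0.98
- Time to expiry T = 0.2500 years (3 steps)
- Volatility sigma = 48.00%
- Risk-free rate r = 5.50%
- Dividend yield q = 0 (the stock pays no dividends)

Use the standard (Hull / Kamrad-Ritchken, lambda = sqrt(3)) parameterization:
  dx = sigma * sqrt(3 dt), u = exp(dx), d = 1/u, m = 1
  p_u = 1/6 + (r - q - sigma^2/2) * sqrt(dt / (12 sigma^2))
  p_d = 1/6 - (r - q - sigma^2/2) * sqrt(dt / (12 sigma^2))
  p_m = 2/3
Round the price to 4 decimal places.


Answer: Price = V(0,0) = 0.0564

Derivation:
dt = T/N = 0.083333; dx = sigma*sqrt(3*dt) = 0.240000
u = exp(dx) = 1.271249; d = 1/u = 0.786628
p_u = 0.156215, p_m = 0.666667, p_d = 0.177118
Discount per step: exp(-r*dt) = 0.995427
Stock lattice S(k, j) with j the centered position index:
  k=0: S(0,+0) = 1.0700
  k=1: S(1,-1) = 0.8417; S(1,+0) = 1.0700; S(1,+1) = 1.3602
  k=2: S(2,-2) = 0.6621; S(2,-1) = 0.8417; S(2,+0) = 1.0700; S(2,+1) = 1.3602; S(2,+2) = 1.7292
  k=3: S(3,-3) = 0.5208; S(3,-2) = 0.6621; S(3,-1) = 0.8417; S(3,+0) = 1.0700; S(3,+1) = 1.3602; S(3,+2) = 1.7292; S(3,+3) = 2.1982
Terminal payoffs V(N, j) = max(K - S_T, 0):
  V(3,-3) = 0.459175; V(3,-2) = 0.317902; V(3,-1) = 0.138308; V(3,+0) = 0.000000; V(3,+1) = 0.000000; V(3,+2) = 0.000000; V(3,+3) = 0.000000
Backward induction: V(k, j) = exp(-r*dt) * [p_u * V(k+1, j+1) + p_m * V(k+1, j) + p_d * V(k+1, j-1)]
  V(2,-2) = exp(-r*dt) * [p_u*0.138308 + p_m*0.317902 + p_d*0.459175] = 0.313429
  V(2,-1) = exp(-r*dt) * [p_u*0.000000 + p_m*0.138308 + p_d*0.317902] = 0.147832
  V(2,+0) = exp(-r*dt) * [p_u*0.000000 + p_m*0.000000 + p_d*0.138308] = 0.024385
  V(2,+1) = exp(-r*dt) * [p_u*0.000000 + p_m*0.000000 + p_d*0.000000] = 0.000000
  V(2,+2) = exp(-r*dt) * [p_u*0.000000 + p_m*0.000000 + p_d*0.000000] = 0.000000
  V(1,-1) = exp(-r*dt) * [p_u*0.024385 + p_m*0.147832 + p_d*0.313429] = 0.157156
  V(1,+0) = exp(-r*dt) * [p_u*0.000000 + p_m*0.024385 + p_d*0.147832] = 0.042246
  V(1,+1) = exp(-r*dt) * [p_u*0.000000 + p_m*0.000000 + p_d*0.024385] = 0.004299
  V(0,+0) = exp(-r*dt) * [p_u*0.004299 + p_m*0.042246 + p_d*0.157156] = 0.056412


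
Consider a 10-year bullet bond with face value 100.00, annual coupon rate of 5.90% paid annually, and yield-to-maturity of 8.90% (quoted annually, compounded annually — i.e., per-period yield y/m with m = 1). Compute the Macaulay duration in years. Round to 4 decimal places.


Answer: Macaulay duration = 7.5506 years

Derivation:
Coupon per period c = face * coupon_rate / m = 5.900000
Periods per year m = 1; per-period yield y/m = 0.089000
Number of cashflows N = 10
Cashflows (t years, CF_t, discount factor 1/(1+y/m)^(m*t), PV):
  t = 1.0000: CF_t = 5.900000, DF = 0.918274, PV = 5.417815
  t = 2.0000: CF_t = 5.900000, DF = 0.843226, PV = 4.975036
  t = 3.0000: CF_t = 5.900000, DF = 0.774313, PV = 4.568445
  t = 4.0000: CF_t = 5.900000, DF = 0.711031, PV = 4.195082
  t = 5.0000: CF_t = 5.900000, DF = 0.652921, PV = 3.852234
  t = 6.0000: CF_t = 5.900000, DF = 0.599560, PV = 3.537405
  t = 7.0000: CF_t = 5.900000, DF = 0.550560, PV = 3.248305
  t = 8.0000: CF_t = 5.900000, DF = 0.505565, PV = 2.982833
  t = 9.0000: CF_t = 5.900000, DF = 0.464247, PV = 2.739057
  t = 10.0000: CF_t = 105.900000, DF = 0.426306, PV = 45.145780
Price P = sum_t PV_t = 80.661992
Macaulay numerator sum_t t * PV_t:
  t * PV_t at t = 1.0000: 5.417815
  t * PV_t at t = 2.0000: 9.950073
  t * PV_t at t = 3.0000: 13.705334
  t * PV_t at t = 4.0000: 16.780329
  t * PV_t at t = 5.0000: 19.261168
  t * PV_t at t = 6.0000: 21.224427
  t * PV_t at t = 7.0000: 22.738138
  t * PV_t at t = 8.0000: 23.862666
  t * PV_t at t = 9.0000: 24.651514
  t * PV_t at t = 10.0000: 451.457802
Macaulay duration D = (sum_t t * PV_t) / P = 609.049266 / 80.661992 = 7.550635
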